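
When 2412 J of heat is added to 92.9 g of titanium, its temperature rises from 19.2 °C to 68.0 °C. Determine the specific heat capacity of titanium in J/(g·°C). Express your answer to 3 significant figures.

c = q / (m ΔT) = 2412 / (92.9 × 48.8)
c = 2412 / 4533.52 = 0.532 J/(g·°C)

c = 0.532 J/(g·°C)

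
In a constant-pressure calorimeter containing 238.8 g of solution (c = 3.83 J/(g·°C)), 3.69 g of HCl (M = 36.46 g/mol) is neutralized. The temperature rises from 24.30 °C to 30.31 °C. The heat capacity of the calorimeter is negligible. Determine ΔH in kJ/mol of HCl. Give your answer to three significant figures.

|ΔT| = |30.31 − 24.30| = 6.01 °C
|q_surr| = (238.8 × 3.83) × 6.01 = 914.604 × 6.01 = 5497 J
n(HCl) = 3.69 / 36.46 = 0.1012 mol
Temperature rose, so q_rxn = −|q_surr| = -5.497 kJ
ΔH = q_rxn / n = -54.32 kJ/mol

ΔH = -54.3 kJ/mol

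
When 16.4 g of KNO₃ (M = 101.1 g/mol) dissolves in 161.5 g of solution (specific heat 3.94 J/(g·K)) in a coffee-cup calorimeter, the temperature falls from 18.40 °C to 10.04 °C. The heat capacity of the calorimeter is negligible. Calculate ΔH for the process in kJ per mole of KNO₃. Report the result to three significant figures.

|ΔT| = |10.04 − 18.40| = 8.36 °C
|q_surr| = (161.5 × 3.94) × 8.36 = 636.31 × 8.36 = 5320 J
n(KNO₃) = 16.4 / 101.1 = 0.1622 mol
Temperature fell, so q_rxn = +|q_surr| = 5.320 kJ
ΔH = q_rxn / n = 32.80 kJ/mol

ΔH = 32.8 kJ/mol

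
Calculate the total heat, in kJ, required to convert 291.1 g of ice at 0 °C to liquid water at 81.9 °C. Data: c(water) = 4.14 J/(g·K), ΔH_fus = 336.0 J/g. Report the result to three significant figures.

q = 197 kJ

q1 (melt at 0 °C): 291.1 × 336.0 = 97810 J
q2 (heat water 0.0→81.9 °C): 291.1 × 4.14 × 81.9 = 98702 J
Total: 97810 + 98702 = 196512 J = 197 kJ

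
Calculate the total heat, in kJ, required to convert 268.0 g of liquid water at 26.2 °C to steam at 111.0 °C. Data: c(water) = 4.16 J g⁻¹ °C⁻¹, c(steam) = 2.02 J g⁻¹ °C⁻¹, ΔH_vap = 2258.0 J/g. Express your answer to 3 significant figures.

q1 (heat water 26.2→100.0 °C): 268.0 × 4.16 × 73.8 = 82278 J
q2 (vaporize at 100 °C): 268.0 × 2258.0 = 605144 J
q3 (heat steam 100.0→111.0 °C): 268.0 × 2.02 × 11.0 = 5955 J
Total: 82278 + 605144 + 5955 = 693377 J = 693 kJ

q = 693 kJ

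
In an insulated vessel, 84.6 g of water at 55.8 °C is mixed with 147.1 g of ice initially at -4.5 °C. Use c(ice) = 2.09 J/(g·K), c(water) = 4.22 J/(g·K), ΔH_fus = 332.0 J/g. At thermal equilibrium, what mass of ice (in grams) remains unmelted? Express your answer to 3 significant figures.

m_ice remaining = 91.3 g

Heat to warm all ice to 0 °C: 147.1×2.09×4.5 = 1383.5 J
Heat released by water cooling to 0 °C: 84.6×4.22×55.8 = 19921 J
19921 J < 1383.5 + 147.1×332.0 = 50220.7 J, so not all ice melts; final T = 0 °C.
Heat left for melting: 19921 − 1383.5 = 18537.5 J
Mass melted = 18537.5 / 332.0 = 55.84 g
Ice remaining = 147.1 − 55.84 = 91.26 g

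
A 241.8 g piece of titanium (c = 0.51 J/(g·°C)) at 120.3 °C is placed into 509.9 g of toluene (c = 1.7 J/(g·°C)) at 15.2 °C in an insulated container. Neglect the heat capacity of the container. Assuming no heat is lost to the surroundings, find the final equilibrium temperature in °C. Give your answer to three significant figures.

T_f = 28.3 °C

Heat lost by titanium = heat gained by toluene.
(241.8)(0.51)(120.3 − T) = (509.9)(1.7)(T − 15.2)
123.318 (120.3 − T) = 866.83 (T − 15.2)
14835 − 123.318 T = 866.83 T − 13176
28011 = 990.148 T
T = 28.29 °C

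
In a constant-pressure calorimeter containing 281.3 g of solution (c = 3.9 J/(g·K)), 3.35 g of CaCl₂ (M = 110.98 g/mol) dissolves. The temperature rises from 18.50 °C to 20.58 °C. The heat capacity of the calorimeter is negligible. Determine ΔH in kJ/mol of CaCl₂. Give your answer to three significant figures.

|ΔT| = |20.58 − 18.50| = 2.08 °C
|q_surr| = (281.3 × 3.9) × 2.08 = 1097.07 × 2.08 = 2282 J
n(CaCl₂) = 3.35 / 110.98 = 0.03019 mol
Temperature rose, so q_rxn = −|q_surr| = -2.282 kJ
ΔH = q_rxn / n = -75.59 kJ/mol

ΔH = -75.6 kJ/mol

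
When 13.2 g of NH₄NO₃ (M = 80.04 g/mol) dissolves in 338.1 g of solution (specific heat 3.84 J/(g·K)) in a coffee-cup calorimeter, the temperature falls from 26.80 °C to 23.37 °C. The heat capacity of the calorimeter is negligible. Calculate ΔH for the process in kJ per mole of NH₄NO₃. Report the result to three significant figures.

ΔH = 27.0 kJ/mol

|ΔT| = |23.37 − 26.80| = 3.43 °C
|q_surr| = (338.1 × 3.84) × 3.43 = 1298.304 × 3.43 = 4453 J
n(NH₄NO₃) = 13.2 / 80.04 = 0.1649 mol
Temperature fell, so q_rxn = +|q_surr| = 4.453 kJ
ΔH = q_rxn / n = 27.00 kJ/mol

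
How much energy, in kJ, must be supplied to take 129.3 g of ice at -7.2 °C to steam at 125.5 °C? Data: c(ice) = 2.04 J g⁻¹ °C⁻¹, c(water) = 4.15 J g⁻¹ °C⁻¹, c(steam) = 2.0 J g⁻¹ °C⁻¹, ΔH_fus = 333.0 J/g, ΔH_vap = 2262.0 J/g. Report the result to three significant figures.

q1 (heat ice -7.2→0.0 °C): 129.3 × 2.04 × 7.2 = 1899 J
q2 (melt at 0 °C): 129.3 × 333.0 = 43057 J
q3 (heat water 0.0→100.0 °C): 129.3 × 4.15 × 100.0 = 53660 J
q4 (vaporize at 100 °C): 129.3 × 2262.0 = 292477 J
q5 (heat steam 100.0→125.5 °C): 129.3 × 2.0 × 25.5 = 6594 J
Total: 1899 + 43057 + 53660 + 292477 + 6594 = 397687 J = 398 kJ

q = 398 kJ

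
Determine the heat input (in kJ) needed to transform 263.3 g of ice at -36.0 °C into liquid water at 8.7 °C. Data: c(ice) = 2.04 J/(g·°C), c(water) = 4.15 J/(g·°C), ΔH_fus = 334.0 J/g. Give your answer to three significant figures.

q1 (heat ice -36.0→0.0 °C): 263.3 × 2.04 × 36.0 = 19337 J
q2 (melt at 0 °C): 263.3 × 334.0 = 87942 J
q3 (heat water 0.0→8.7 °C): 263.3 × 4.15 × 8.7 = 9506 J
Total: 19337 + 87942 + 9506 = 116785 J = 117 kJ

q = 117 kJ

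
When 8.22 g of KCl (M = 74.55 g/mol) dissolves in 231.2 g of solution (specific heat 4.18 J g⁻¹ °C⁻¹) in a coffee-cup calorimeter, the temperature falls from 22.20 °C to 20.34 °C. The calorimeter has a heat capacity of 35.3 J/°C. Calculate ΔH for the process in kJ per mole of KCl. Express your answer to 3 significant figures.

ΔH = 16.9 kJ/mol

|ΔT| = |20.34 − 22.20| = 1.86 °C
|q_surr| = (231.2 × 4.18 + 35.3) × 1.86 = 1001.716 × 1.86 = 1863 J
n(KCl) = 8.22 / 74.55 = 0.1103 mol
Temperature fell, so q_rxn = +|q_surr| = 1.863 kJ
ΔH = q_rxn / n = 16.89 kJ/mol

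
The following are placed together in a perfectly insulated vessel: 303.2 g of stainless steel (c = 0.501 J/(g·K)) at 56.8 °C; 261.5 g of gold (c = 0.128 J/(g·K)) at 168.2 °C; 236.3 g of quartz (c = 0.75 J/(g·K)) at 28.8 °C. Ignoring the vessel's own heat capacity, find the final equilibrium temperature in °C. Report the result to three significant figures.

T_f = 53.4 °C

Σ mᵢcᵢ(T − Tᵢ) = 0  ⇒  T = Σ mᵢcᵢTᵢ / Σ mᵢcᵢ
Σ mᵢcᵢ = 303.2×0.501 + 261.5×0.128 + 236.3×0.75 = 362.6002
Σ mᵢcᵢTᵢ = 151.9032×56.8 + 33.472×168.2 + 177.225×28.8 = 19362
T = 19362 / 362.6002 = 53.40 °C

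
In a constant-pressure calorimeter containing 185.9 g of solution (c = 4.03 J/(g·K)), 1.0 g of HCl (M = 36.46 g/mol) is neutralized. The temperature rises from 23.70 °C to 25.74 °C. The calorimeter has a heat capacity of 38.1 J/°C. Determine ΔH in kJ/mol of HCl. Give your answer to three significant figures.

ΔH = -58.6 kJ/mol

|ΔT| = |25.74 − 23.70| = 2.04 °C
|q_surr| = (185.9 × 4.03 + 38.1) × 2.04 = 787.277 × 2.04 = 1606.0 J
n(HCl) = 1.0 / 36.46 = 0.027427 mol
Temperature rose, so q_rxn = −|q_surr| = -1.6060 kJ
ΔH = q_rxn / n = -58.56 kJ/mol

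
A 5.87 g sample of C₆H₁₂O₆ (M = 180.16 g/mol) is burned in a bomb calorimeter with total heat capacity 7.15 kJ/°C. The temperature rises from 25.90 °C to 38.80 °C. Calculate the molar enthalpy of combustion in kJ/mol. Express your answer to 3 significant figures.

ΔH = -2830 kJ/mol

ΔT = 38.80 − 25.90 = 12.90 °C
q_cal = C_cal × ΔT = 7.15 × 12.90 = 92.235 kJ
n = 5.87 / 180.16 = 0.03258 mol
q_rxn = −q_cal = -92.235 kJ
ΔH = -92.235 / 0.03258 = -2831 kJ/mol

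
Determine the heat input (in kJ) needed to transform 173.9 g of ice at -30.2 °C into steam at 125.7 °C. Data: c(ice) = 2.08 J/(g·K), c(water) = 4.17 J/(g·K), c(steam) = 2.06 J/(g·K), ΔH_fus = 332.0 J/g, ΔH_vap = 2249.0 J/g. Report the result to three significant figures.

q1 (heat ice -30.2→0.0 °C): 173.9 × 2.08 × 30.2 = 10924 J
q2 (melt at 0 °C): 173.9 × 332.0 = 57735 J
q3 (heat water 0.0→100.0 °C): 173.9 × 4.17 × 100.0 = 72516 J
q4 (vaporize at 100 °C): 173.9 × 2249.0 = 391101 J
q5 (heat steam 100.0→125.7 °C): 173.9 × 2.06 × 25.7 = 9207 J
Total: 10924 + 57735 + 72516 + 391101 + 9207 = 541483 J = 541 kJ

q = 541 kJ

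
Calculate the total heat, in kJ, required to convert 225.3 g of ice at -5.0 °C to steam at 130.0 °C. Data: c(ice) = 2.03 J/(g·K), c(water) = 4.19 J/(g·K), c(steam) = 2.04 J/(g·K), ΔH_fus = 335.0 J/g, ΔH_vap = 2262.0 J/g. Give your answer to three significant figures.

q1 (heat ice -5.0→0.0 °C): 225.3 × 2.03 × 5.0 = 2287 J
q2 (melt at 0 °C): 225.3 × 335.0 = 75476 J
q3 (heat water 0.0→100.0 °C): 225.3 × 4.19 × 100.0 = 94401 J
q4 (vaporize at 100 °C): 225.3 × 2262.0 = 509629 J
q5 (heat steam 100.0→130.0 °C): 225.3 × 2.04 × 30.0 = 13788 J
Total: 2287 + 75476 + 94401 + 509629 + 13788 = 695581 J = 696 kJ

q = 696 kJ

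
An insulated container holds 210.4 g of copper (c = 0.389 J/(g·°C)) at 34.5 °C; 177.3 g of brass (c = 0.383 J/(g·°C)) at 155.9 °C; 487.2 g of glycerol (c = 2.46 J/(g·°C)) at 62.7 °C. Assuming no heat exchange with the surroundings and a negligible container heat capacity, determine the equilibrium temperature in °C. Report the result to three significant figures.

Σ mᵢcᵢ(T − Tᵢ) = 0  ⇒  T = Σ mᵢcᵢTᵢ / Σ mᵢcᵢ
Σ mᵢcᵢ = 210.4×0.389 + 177.3×0.383 + 487.2×2.46 = 1348.2635
Σ mᵢcᵢTᵢ = 81.8456×34.5 + 67.9059×155.9 + 1198.512×62.7 = 88557
T = 88557 / 1348.2635 = 65.68 °C

T_f = 65.7 °C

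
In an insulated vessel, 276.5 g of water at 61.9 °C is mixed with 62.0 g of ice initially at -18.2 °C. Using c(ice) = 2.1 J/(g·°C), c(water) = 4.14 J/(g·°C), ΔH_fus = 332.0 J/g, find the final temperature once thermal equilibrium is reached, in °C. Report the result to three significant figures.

Heat to bring ice to 0 °C and melt it: q₁ = 62.0×2.1×18.2 + 62.0×332.0 = 22954 J
Heat the water can supply cooling to 0 °C: 276.5×4.14×61.9 = 70857.5 J > q₁, so all ice melts.
Energy balance: 276.5×4.14×(61.9 − T) = 22954 + 62.0×4.14×(T − 0)
1144.71(61.9 − T) = 22954 + 256.68 T
70857.5 − 22954 = 1401.39 T
T = 47903.5 / 1401.39 = 34.18 °C

T_f = 34.2 °C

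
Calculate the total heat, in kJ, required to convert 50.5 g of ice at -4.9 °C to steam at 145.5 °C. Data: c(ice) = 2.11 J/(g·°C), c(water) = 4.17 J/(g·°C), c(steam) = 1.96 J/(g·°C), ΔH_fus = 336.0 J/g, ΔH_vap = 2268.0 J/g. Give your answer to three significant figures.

q = 158 kJ

q1 (heat ice -4.9→0.0 °C): 50.5 × 2.11 × 4.9 = 522 J
q2 (melt at 0 °C): 50.5 × 336.0 = 16968 J
q3 (heat water 0.0→100.0 °C): 50.5 × 4.17 × 100.0 = 21059 J
q4 (vaporize at 100 °C): 50.5 × 2268.0 = 114534 J
q5 (heat steam 100.0→145.5 °C): 50.5 × 1.96 × 45.5 = 4504 J
Total: 522 + 16968 + 21059 + 114534 + 4504 = 157587 J = 158 kJ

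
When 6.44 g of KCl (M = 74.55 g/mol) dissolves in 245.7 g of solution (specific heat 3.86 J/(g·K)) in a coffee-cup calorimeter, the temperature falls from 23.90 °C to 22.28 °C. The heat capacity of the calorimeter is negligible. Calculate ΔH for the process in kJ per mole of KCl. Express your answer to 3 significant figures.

ΔH = 17.8 kJ/mol

|ΔT| = |22.28 − 23.90| = 1.62 °C
|q_surr| = (245.7 × 3.86) × 1.62 = 948.402 × 1.62 = 1536 J
n(KCl) = 6.44 / 74.55 = 0.08638 mol
Temperature fell, so q_rxn = +|q_surr| = 1.536 kJ
ΔH = q_rxn / n = 17.78 kJ/mol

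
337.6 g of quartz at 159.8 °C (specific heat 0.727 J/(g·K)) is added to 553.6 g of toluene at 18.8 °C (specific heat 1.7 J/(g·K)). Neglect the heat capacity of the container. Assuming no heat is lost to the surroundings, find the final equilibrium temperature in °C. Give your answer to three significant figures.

T_f = 48.0 °C

Heat lost by quartz = heat gained by toluene.
(337.6)(0.727)(159.8 − T) = (553.6)(1.7)(T − 18.8)
245.4352 (159.8 − T) = 941.12 (T − 18.8)
39221 − 245.4352 T = 941.12 T − 17693
56914 = 1186.5552 T
T = 47.97 °C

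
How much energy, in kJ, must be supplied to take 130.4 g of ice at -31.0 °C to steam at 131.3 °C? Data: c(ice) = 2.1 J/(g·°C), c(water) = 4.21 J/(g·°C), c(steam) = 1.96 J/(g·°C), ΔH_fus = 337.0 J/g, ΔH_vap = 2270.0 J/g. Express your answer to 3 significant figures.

q1 (heat ice -31.0→0.0 °C): 130.4 × 2.1 × 31.0 = 8489 J
q2 (melt at 0 °C): 130.4 × 337.0 = 43945 J
q3 (heat water 0.0→100.0 °C): 130.4 × 4.21 × 100.0 = 54898 J
q4 (vaporize at 100 °C): 130.4 × 2270.0 = 296008 J
q5 (heat steam 100.0→131.3 °C): 130.4 × 1.96 × 31.3 = 8000 J
Total: 8489 + 43945 + 54898 + 296008 + 8000 = 411340 J = 411 kJ

q = 411 kJ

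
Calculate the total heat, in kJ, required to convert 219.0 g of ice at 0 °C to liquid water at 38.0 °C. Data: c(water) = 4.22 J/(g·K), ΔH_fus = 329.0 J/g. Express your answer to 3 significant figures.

q = 107 kJ

q1 (melt at 0 °C): 219.0 × 329.0 = 72051 J
q2 (heat water 0.0→38.0 °C): 219.0 × 4.22 × 38.0 = 35119 J
Total: 72051 + 35119 = 107170 J = 107 kJ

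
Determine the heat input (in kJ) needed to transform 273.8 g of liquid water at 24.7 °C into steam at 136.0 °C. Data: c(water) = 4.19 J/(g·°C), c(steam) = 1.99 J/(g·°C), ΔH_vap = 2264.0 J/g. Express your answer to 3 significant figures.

q1 (heat water 24.7→100.0 °C): 273.8 × 4.19 × 75.3 = 86386 J
q2 (vaporize at 100 °C): 273.8 × 2264.0 = 619883 J
q3 (heat steam 100.0→136.0 °C): 273.8 × 1.99 × 36.0 = 19615 J
Total: 86386 + 619883 + 19615 = 725884 J = 726 kJ

q = 726 kJ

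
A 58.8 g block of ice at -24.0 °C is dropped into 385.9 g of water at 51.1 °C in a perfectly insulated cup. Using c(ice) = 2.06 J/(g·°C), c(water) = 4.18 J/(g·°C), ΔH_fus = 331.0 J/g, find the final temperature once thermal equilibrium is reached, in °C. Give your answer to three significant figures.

Heat to bring ice to 0 °C and melt it: q₁ = 58.8×2.06×24.0 + 58.8×331.0 = 22370 J
Heat the water can supply cooling to 0 °C: 385.9×4.18×51.1 = 82427.5 J > q₁, so all ice melts.
Energy balance: 385.9×4.18×(51.1 − T) = 22370 + 58.8×4.18×(T − 0)
1613.062(51.1 − T) = 22370 + 245.784 T
82427.5 − 22370 = 1858.846 T
T = 60057.5 / 1858.846 = 32.31 °C

T_f = 32.3 °C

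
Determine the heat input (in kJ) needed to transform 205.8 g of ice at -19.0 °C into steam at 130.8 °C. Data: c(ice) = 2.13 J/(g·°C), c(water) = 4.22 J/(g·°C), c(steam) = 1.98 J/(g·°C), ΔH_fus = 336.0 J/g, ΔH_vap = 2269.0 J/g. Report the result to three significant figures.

q1 (heat ice -19.0→0.0 °C): 205.8 × 2.13 × 19.0 = 8329 J
q2 (melt at 0 °C): 205.8 × 336.0 = 69149 J
q3 (heat water 0.0→100.0 °C): 205.8 × 4.22 × 100.0 = 86848 J
q4 (vaporize at 100 °C): 205.8 × 2269.0 = 466960 J
q5 (heat steam 100.0→130.8 °C): 205.8 × 1.98 × 30.8 = 12551 J
Total: 8329 + 69149 + 86848 + 466960 + 12551 = 643837 J = 644 kJ

q = 644 kJ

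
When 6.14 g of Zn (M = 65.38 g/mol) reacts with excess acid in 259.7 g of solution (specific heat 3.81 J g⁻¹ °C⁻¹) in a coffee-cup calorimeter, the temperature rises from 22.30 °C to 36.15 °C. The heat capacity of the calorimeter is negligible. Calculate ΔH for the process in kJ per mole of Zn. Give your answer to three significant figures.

|ΔT| = |36.15 − 22.30| = 13.85 °C
|q_surr| = (259.7 × 3.81) × 13.85 = 989.457 × 13.85 = 13700 J
n(Zn) = 6.14 / 65.38 = 0.09391 mol
Temperature rose, so q_rxn = −|q_surr| = -13.70 kJ
ΔH = q_rxn / n = -145.9 kJ/mol

ΔH = -146 kJ/mol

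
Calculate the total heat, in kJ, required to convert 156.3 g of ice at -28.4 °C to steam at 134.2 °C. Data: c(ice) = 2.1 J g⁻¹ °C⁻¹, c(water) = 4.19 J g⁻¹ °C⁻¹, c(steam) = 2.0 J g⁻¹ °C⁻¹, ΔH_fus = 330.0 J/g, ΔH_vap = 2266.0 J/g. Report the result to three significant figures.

q1 (heat ice -28.4→0.0 °C): 156.3 × 2.1 × 28.4 = 9322 J
q2 (melt at 0 °C): 156.3 × 330.0 = 51579 J
q3 (heat water 0.0→100.0 °C): 156.3 × 4.19 × 100.0 = 65490 J
q4 (vaporize at 100 °C): 156.3 × 2266.0 = 354176 J
q5 (heat steam 100.0→134.2 °C): 156.3 × 2.0 × 34.2 = 10691 J
Total: 9322 + 51579 + 65490 + 354176 + 10691 = 491258 J = 491 kJ

q = 491 kJ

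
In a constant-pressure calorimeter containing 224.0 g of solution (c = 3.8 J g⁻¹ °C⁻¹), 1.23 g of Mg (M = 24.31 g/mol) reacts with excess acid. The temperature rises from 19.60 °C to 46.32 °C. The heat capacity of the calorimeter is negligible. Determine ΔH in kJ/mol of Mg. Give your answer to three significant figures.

|ΔT| = |46.32 − 19.60| = 26.72 °C
|q_surr| = (224.0 × 3.8) × 26.72 = 851.2 × 26.72 = 22744 J
n(Mg) = 1.23 / 24.31 = 0.050596 mol
Temperature rose, so q_rxn = −|q_surr| = -22.744 kJ
ΔH = q_rxn / n = -449.5 kJ/mol

ΔH = -450 kJ/mol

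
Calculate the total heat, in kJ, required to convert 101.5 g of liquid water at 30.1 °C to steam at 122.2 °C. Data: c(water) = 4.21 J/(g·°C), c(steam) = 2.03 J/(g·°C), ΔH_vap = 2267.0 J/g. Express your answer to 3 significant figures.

q = 265 kJ

q1 (heat water 30.1→100.0 °C): 101.5 × 4.21 × 69.9 = 29869 J
q2 (vaporize at 100 °C): 101.5 × 2267.0 = 230101 J
q3 (heat steam 100.0→122.2 °C): 101.5 × 2.03 × 22.2 = 4574 J
Total: 29869 + 230101 + 4574 = 264544 J = 265 kJ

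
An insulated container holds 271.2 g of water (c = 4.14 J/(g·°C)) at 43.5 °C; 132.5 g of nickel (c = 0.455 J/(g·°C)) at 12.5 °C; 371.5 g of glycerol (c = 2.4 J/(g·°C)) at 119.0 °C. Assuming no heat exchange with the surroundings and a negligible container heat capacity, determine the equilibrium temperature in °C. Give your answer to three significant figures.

T_f = 75.0 °C

Σ mᵢcᵢ(T − Tᵢ) = 0  ⇒  T = Σ mᵢcᵢTᵢ / Σ mᵢcᵢ
Σ mᵢcᵢ = 271.2×4.14 + 132.5×0.455 + 371.5×2.4 = 2074.6555
Σ mᵢcᵢTᵢ = 1122.768×43.5 + 60.2875×12.5 + 891.6×119.0 = 155690
T = 155690 / 2074.6555 = 75.04 °C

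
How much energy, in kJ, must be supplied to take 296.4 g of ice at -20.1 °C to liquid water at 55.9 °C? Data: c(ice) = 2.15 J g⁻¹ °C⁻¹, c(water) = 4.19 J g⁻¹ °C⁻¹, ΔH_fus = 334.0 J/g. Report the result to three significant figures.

q = 181 kJ

q1 (heat ice -20.1→0.0 °C): 296.4 × 2.15 × 20.1 = 12809 J
q2 (melt at 0 °C): 296.4 × 334.0 = 98998 J
q3 (heat water 0.0→55.9 °C): 296.4 × 4.19 × 55.9 = 69423 J
Total: 12809 + 98998 + 69423 = 181230 J = 181 kJ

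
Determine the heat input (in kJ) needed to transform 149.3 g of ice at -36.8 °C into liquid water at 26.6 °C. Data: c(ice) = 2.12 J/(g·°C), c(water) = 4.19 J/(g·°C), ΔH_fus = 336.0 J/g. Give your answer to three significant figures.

q = 78.5 kJ

q1 (heat ice -36.8→0.0 °C): 149.3 × 2.12 × 36.8 = 11648 J
q2 (melt at 0 °C): 149.3 × 336.0 = 50165 J
q3 (heat water 0.0→26.6 °C): 149.3 × 4.19 × 26.6 = 16640 J
Total: 11648 + 50165 + 16640 = 78453 J = 78.5 kJ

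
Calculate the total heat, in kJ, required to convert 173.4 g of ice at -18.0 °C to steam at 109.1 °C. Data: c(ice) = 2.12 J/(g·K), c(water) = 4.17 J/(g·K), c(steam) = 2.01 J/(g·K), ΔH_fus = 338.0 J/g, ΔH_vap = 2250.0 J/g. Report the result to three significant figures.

q = 531 kJ

q1 (heat ice -18.0→0.0 °C): 173.4 × 2.12 × 18.0 = 6617 J
q2 (melt at 0 °C): 173.4 × 338.0 = 58609 J
q3 (heat water 0.0→100.0 °C): 173.4 × 4.17 × 100.0 = 72308 J
q4 (vaporize at 100 °C): 173.4 × 2250.0 = 390150 J
q5 (heat steam 100.0→109.1 °C): 173.4 × 2.01 × 9.1 = 3172 J
Total: 6617 + 58609 + 72308 + 390150 + 3172 = 530856 J = 531 kJ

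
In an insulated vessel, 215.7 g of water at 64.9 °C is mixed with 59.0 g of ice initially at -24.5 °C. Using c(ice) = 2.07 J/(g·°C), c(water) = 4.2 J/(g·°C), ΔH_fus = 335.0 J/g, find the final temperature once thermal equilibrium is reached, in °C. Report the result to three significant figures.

Heat to bring ice to 0 °C and melt it: q₁ = 59.0×2.07×24.5 + 59.0×335.0 = 22757 J
Heat the water can supply cooling to 0 °C: 215.7×4.2×64.9 = 58795.5 J > q₁, so all ice melts.
Energy balance: 215.7×4.2×(64.9 − T) = 22757 + 59.0×4.2×(T − 0)
905.94(64.9 − T) = 22757 + 247.8 T
58795.5 − 22757 = 1153.74 T
T = 36038.5 / 1153.74 = 31.24 °C

T_f = 31.2 °C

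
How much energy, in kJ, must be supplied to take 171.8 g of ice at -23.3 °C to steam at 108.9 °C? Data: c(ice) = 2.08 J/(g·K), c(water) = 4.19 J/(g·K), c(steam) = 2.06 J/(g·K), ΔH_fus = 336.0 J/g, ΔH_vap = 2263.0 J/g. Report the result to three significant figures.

q = 530 kJ

q1 (heat ice -23.3→0.0 °C): 171.8 × 2.08 × 23.3 = 8326 J
q2 (melt at 0 °C): 171.8 × 336.0 = 57725 J
q3 (heat water 0.0→100.0 °C): 171.8 × 4.19 × 100.0 = 71984 J
q4 (vaporize at 100 °C): 171.8 × 2263.0 = 388783 J
q5 (heat steam 100.0→108.9 °C): 171.8 × 2.06 × 8.9 = 3150 J
Total: 8326 + 57725 + 71984 + 388783 + 3150 = 529968 J = 530 kJ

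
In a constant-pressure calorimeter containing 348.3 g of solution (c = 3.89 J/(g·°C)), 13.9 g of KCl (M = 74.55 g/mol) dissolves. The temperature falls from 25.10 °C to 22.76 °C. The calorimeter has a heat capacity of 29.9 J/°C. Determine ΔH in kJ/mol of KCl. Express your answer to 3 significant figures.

|ΔT| = |22.76 − 25.10| = 2.34 °C
|q_surr| = (348.3 × 3.89 + 29.9) × 2.34 = 1384.787 × 2.34 = 3240 J
n(KCl) = 13.9 / 74.55 = 0.1865 mol
Temperature fell, so q_rxn = +|q_surr| = 3.240 kJ
ΔH = q_rxn / n = 17.37 kJ/mol

ΔH = 17.4 kJ/mol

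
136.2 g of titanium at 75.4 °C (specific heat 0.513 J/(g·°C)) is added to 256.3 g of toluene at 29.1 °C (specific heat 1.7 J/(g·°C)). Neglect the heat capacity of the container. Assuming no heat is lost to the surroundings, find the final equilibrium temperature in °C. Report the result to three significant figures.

Heat lost by titanium = heat gained by toluene.
(136.2)(0.513)(75.4 − T) = (256.3)(1.7)(T − 29.1)
69.8706 (75.4 − T) = 435.71 (T − 29.1)
5268.2 − 69.8706 T = 435.71 T − 12679
17947.2 = 505.5806 T
T = 35.50 °C

T_f = 35.5 °C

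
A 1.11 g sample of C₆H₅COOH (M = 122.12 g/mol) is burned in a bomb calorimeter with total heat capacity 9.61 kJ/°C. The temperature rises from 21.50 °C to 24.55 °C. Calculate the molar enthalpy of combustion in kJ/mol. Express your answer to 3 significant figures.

ΔT = 24.55 − 21.50 = 3.05 °C
q_cal = C_cal × ΔT = 9.61 × 3.05 = 29.3105 kJ
n = 1.11 / 122.12 = 0.009089 mol
q_rxn = −q_cal = -29.3105 kJ
ΔH = -29.3105 / 0.009089 = -3224.8 kJ/mol

ΔH = -3220 kJ/mol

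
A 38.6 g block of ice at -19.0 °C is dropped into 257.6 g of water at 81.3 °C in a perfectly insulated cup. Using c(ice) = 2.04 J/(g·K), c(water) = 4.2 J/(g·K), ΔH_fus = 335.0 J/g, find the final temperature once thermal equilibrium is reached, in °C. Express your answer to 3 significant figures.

T_f = 59.1 °C

Heat to bring ice to 0 °C and melt it: q₁ = 38.6×2.04×19.0 + 38.6×335.0 = 14427 J
Heat the water can supply cooling to 0 °C: 257.6×4.2×81.3 = 87960.1 J > q₁, so all ice melts.
Energy balance: 257.6×4.2×(81.3 − T) = 14427 + 38.6×4.2×(T − 0)
1081.92(81.3 − T) = 14427 + 162.12 T
87960.1 − 14427 = 1244.04 T
T = 73533.1 / 1244.04 = 59.11 °C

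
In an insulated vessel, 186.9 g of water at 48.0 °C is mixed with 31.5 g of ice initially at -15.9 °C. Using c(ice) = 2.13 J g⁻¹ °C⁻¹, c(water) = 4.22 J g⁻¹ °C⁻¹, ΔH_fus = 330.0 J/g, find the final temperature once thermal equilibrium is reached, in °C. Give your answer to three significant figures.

Heat to bring ice to 0 °C and melt it: q₁ = 31.5×2.13×15.9 + 31.5×330.0 = 11462 J
Heat the water can supply cooling to 0 °C: 186.9×4.22×48.0 = 37858.5 J > q₁, so all ice melts.
Energy balance: 186.9×4.22×(48.0 − T) = 11462 + 31.5×4.22×(T − 0)
788.718(48.0 − T) = 11462 + 132.93 T
37858.5 − 11462 = 921.648 T
T = 26396.5 / 921.648 = 28.64 °C

T_f = 28.6 °C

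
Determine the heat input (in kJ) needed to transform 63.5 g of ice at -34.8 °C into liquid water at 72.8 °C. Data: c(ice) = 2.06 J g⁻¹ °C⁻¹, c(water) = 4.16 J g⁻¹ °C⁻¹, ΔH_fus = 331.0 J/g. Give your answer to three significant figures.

q = 44.8 kJ

q1 (heat ice -34.8→0.0 °C): 63.5 × 2.06 × 34.8 = 4552 J
q2 (melt at 0 °C): 63.5 × 331.0 = 21019 J
q3 (heat water 0.0→72.8 °C): 63.5 × 4.16 × 72.8 = 19231 J
Total: 4552 + 21019 + 19231 = 44802 J = 44.8 kJ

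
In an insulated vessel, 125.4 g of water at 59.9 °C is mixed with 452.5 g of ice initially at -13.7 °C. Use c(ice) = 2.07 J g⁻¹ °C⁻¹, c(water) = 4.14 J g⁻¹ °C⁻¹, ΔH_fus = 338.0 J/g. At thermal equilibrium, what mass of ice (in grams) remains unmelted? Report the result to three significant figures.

Heat to warm all ice to 0 °C: 452.5×2.07×13.7 = 12832 J
Heat released by water cooling to 0 °C: 125.4×4.14×59.9 = 31097 J
31097 J < 12832 + 452.5×338.0 = 165777 J, so not all ice melts; final T = 0 °C.
Heat left for melting: 31097 − 12832 = 18265 J
Mass melted = 18265 / 338.0 = 54.04 g
Ice remaining = 452.5 − 54.04 = 398.46 g

m_ice remaining = 398 g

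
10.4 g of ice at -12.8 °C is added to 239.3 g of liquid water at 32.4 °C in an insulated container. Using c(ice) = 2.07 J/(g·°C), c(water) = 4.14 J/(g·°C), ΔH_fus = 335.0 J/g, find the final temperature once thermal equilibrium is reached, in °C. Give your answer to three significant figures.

T_f = 27.4 °C

Heat to bring ice to 0 °C and melt it: q₁ = 10.4×2.07×12.8 + 10.4×335.0 = 3759.6 J
Heat the water can supply cooling to 0 °C: 239.3×4.14×32.4 = 32098.7 J > q₁, so all ice melts.
Energy balance: 239.3×4.14×(32.4 − T) = 3759.6 + 10.4×4.14×(T − 0)
990.702(32.4 − T) = 3759.6 + 43.056 T
32098.7 − 3759.6 = 1033.758 T
T = 28339.1 / 1033.758 = 27.41 °C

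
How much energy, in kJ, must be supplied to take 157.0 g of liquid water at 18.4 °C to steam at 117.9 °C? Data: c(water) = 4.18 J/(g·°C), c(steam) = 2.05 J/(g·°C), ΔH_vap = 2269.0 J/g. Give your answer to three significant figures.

q1 (heat water 18.4→100.0 °C): 157.0 × 4.18 × 81.6 = 53551 J
q2 (vaporize at 100 °C): 157.0 × 2269.0 = 356233 J
q3 (heat steam 100.0→117.9 °C): 157.0 × 2.05 × 17.9 = 5761 J
Total: 53551 + 356233 + 5761 = 415545 J = 416 kJ

q = 416 kJ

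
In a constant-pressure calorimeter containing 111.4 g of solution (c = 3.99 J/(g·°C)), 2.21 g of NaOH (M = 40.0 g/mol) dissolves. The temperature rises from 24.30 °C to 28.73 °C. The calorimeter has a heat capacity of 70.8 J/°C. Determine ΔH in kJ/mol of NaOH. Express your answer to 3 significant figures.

ΔH = -41.3 kJ/mol

|ΔT| = |28.73 − 24.30| = 4.43 °C
|q_surr| = (111.4 × 3.99 + 70.8) × 4.43 = 515.286 × 4.43 = 2283 J
n(NaOH) = 2.21 / 40.0 = 0.05525 mol
Temperature rose, so q_rxn = −|q_surr| = -2.283 kJ
ΔH = q_rxn / n = -41.32 kJ/mol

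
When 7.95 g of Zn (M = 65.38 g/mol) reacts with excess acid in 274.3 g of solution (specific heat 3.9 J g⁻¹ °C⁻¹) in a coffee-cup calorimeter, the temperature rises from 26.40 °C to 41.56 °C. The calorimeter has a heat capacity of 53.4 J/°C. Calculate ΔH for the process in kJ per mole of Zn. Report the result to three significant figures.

|ΔT| = |41.56 − 26.40| = 15.16 °C
|q_surr| = (274.3 × 3.9 + 53.4) × 15.16 = 1123.17 × 15.16 = 17030 J
n(Zn) = 7.95 / 65.38 = 0.1216 mol
Temperature rose, so q_rxn = −|q_surr| = -17.03 kJ
ΔH = q_rxn / n = -140.0 kJ/mol

ΔH = -140 kJ/mol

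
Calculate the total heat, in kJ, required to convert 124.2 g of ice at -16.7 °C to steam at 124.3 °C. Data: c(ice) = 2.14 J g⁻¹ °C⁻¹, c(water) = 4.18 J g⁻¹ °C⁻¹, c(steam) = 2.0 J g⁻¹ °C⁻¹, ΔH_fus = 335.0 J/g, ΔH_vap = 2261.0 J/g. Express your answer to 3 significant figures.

q1 (heat ice -16.7→0.0 °C): 124.2 × 2.14 × 16.7 = 4439 J
q2 (melt at 0 °C): 124.2 × 335.0 = 41607 J
q3 (heat water 0.0→100.0 °C): 124.2 × 4.18 × 100.0 = 51916 J
q4 (vaporize at 100 °C): 124.2 × 2261.0 = 280816 J
q5 (heat steam 100.0→124.3 °C): 124.2 × 2.0 × 24.3 = 6036 J
Total: 4439 + 41607 + 51916 + 280816 + 6036 = 384814 J = 385 kJ

q = 385 kJ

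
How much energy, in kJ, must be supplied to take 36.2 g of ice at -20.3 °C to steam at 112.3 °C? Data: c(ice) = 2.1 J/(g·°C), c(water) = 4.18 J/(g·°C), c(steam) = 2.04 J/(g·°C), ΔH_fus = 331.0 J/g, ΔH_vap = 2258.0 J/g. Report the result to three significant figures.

q = 111 kJ

q1 (heat ice -20.3→0.0 °C): 36.2 × 2.1 × 20.3 = 1543 J
q2 (melt at 0 °C): 36.2 × 331.0 = 11982 J
q3 (heat water 0.0→100.0 °C): 36.2 × 4.18 × 100.0 = 15132 J
q4 (vaporize at 100 °C): 36.2 × 2258.0 = 81740 J
q5 (heat steam 100.0→112.3 °C): 36.2 × 2.04 × 12.3 = 908 J
Total: 1543 + 11982 + 15132 + 81740 + 908 = 111305 J = 111 kJ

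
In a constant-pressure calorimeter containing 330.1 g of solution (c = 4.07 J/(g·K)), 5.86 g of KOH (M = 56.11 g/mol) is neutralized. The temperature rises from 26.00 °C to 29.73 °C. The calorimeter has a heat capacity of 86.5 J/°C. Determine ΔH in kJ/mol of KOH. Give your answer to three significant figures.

|ΔT| = |29.73 − 26.00| = 3.73 °C
|q_surr| = (330.1 × 4.07 + 86.5) × 3.73 = 1430.007 × 3.73 = 5334 J
n(KOH) = 5.86 / 56.11 = 0.1044 mol
Temperature rose, so q_rxn = −|q_surr| = -5.334 kJ
ΔH = q_rxn / n = -51.09 kJ/mol

ΔH = -51.1 kJ/mol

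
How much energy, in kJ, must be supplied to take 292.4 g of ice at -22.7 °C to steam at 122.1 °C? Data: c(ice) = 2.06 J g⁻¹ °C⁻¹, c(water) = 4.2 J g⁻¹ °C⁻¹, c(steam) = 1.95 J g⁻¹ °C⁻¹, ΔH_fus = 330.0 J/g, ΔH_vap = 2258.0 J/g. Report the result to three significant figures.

q = 906 kJ

q1 (heat ice -22.7→0.0 °C): 292.4 × 2.06 × 22.7 = 13673 J
q2 (melt at 0 °C): 292.4 × 330.0 = 96492 J
q3 (heat water 0.0→100.0 °C): 292.4 × 4.2 × 100.0 = 122808 J
q4 (vaporize at 100 °C): 292.4 × 2258.0 = 660239 J
q5 (heat steam 100.0→122.1 °C): 292.4 × 1.95 × 22.1 = 12601 J
Total: 13673 + 96492 + 122808 + 660239 + 12601 = 905813 J = 906 kJ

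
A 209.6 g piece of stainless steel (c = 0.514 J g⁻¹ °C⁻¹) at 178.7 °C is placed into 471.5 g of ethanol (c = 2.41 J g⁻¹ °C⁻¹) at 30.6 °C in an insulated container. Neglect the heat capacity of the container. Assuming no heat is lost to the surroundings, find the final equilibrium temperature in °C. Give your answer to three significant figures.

T_f = 43.4 °C

Heat lost by stainless steel = heat gained by ethanol.
(209.6)(0.514)(178.7 − T) = (471.5)(2.41)(T − 30.6)
107.7344 (178.7 − T) = 1136.315 (T − 30.6)
19252 − 107.7344 T = 1136.315 T − 34771
54023 = 1244.0494 T
T = 43.43 °C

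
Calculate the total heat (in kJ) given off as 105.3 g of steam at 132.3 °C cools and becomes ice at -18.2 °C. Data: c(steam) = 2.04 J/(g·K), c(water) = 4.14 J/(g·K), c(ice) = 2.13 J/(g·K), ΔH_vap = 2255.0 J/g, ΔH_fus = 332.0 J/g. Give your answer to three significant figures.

q = 327 kJ

q1 (cool steam 132.3→100 °C): 105.3 × 2.04 × 32.3 = 6938 J
q2 (condense at 100 °C): 105.3 × 2255.0 = 237452 J
q3 (cool water 100→0 °C): 105.3 × 4.14 × 100.0 = 43594 J
q4 (freeze at 0 °C): 105.3 × 332.0 = 34960 J
q5 (cool ice 0→-18.2 °C): 105.3 × 2.13 × 18.2 = 4082 J
Total: 6938 + 237452 + 43594 + 34960 + 4082 = 327026 J = 327 kJ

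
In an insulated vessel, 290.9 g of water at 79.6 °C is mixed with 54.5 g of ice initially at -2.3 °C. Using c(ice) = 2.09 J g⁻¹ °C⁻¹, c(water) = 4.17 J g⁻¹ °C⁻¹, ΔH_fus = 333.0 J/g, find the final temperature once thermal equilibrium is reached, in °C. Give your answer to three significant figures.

T_f = 54.3 °C

Heat to bring ice to 0 °C and melt it: q₁ = 54.5×2.09×2.3 + 54.5×333.0 = 18410 J
Heat the water can supply cooling to 0 °C: 290.9×4.17×79.6 = 96559.0 J > q₁, so all ice melts.
Energy balance: 290.9×4.17×(79.6 − T) = 18410 + 54.5×4.17×(T − 0)
1213.053(79.6 − T) = 18410 + 227.265 T
96559.0 − 18410 = 1440.318 T
T = 78149.0 / 1440.318 = 54.26 °C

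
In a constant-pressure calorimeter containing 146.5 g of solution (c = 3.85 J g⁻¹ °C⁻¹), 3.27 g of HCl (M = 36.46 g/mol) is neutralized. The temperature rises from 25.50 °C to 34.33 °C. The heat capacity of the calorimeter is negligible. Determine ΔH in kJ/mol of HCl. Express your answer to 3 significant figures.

ΔH = -55.5 kJ/mol

|ΔT| = |34.33 − 25.50| = 8.83 °C
|q_surr| = (146.5 × 3.85) × 8.83 = 564.025 × 8.83 = 4980 J
n(HCl) = 3.27 / 36.46 = 0.08969 mol
Temperature rose, so q_rxn = −|q_surr| = -4.980 kJ
ΔH = q_rxn / n = -55.52 kJ/mol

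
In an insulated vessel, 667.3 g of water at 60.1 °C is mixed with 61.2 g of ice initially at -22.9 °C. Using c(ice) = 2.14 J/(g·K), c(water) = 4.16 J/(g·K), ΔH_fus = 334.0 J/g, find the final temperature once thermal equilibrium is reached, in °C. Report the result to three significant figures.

Heat to bring ice to 0 °C and melt it: q₁ = 61.2×2.14×22.9 + 61.2×334.0 = 23440 J
Heat the water can supply cooling to 0 °C: 667.3×4.16×60.1 = 166836 J > q₁, so all ice melts.
Energy balance: 667.3×4.16×(60.1 − T) = 23440 + 61.2×4.16×(T − 0)
2775.968(60.1 − T) = 23440 + 254.592 T
166836 − 23440 = 3030.560 T
T = 143396 / 3030.560 = 47.32 °C

T_f = 47.3 °C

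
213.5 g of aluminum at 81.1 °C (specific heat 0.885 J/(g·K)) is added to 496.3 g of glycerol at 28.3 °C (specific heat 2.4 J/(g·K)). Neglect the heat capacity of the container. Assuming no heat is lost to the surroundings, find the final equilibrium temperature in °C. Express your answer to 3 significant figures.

Heat lost by aluminum = heat gained by glycerol.
(213.5)(0.885)(81.1 − T) = (496.3)(2.4)(T − 28.3)
188.9475 (81.1 − T) = 1191.12 (T − 28.3)
15324 − 188.9475 T = 1191.12 T − 33709
49033 = 1380.0675 T
T = 35.53 °C

T_f = 35.5 °C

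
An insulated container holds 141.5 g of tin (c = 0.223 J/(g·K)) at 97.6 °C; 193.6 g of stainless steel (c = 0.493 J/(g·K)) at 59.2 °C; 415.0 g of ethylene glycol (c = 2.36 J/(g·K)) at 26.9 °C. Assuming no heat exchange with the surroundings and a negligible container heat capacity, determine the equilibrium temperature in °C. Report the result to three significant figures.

T_f = 31.7 °C

Σ mᵢcᵢ(T − Tᵢ) = 0  ⇒  T = Σ mᵢcᵢTᵢ / Σ mᵢcᵢ
Σ mᵢcᵢ = 141.5×0.223 + 193.6×0.493 + 415.0×2.36 = 1106.3993
Σ mᵢcᵢTᵢ = 31.5545×97.6 + 95.4448×59.2 + 979.4×26.9 = 35076
T = 35076 / 1106.3993 = 31.70 °C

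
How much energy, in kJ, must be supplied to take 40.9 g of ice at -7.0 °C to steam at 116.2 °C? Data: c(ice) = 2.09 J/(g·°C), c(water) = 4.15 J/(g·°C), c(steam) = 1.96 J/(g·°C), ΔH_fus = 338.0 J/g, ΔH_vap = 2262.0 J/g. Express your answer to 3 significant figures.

q1 (heat ice -7.0→0.0 °C): 40.9 × 2.09 × 7.0 = 598 J
q2 (melt at 0 °C): 40.9 × 338.0 = 13824 J
q3 (heat water 0.0→100.0 °C): 40.9 × 4.15 × 100.0 = 16974 J
q4 (vaporize at 100 °C): 40.9 × 2262.0 = 92516 J
q5 (heat steam 100.0→116.2 °C): 40.9 × 1.96 × 16.2 = 1299 J
Total: 598 + 13824 + 16974 + 92516 + 1299 = 125211 J = 125 kJ

q = 125 kJ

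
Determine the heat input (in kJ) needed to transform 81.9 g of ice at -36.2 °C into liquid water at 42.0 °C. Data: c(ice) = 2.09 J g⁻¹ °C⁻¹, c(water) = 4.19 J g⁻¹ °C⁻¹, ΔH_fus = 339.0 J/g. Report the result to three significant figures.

q = 48.4 kJ

q1 (heat ice -36.2→0.0 °C): 81.9 × 2.09 × 36.2 = 6196 J
q2 (melt at 0 °C): 81.9 × 339.0 = 27764 J
q3 (heat water 0.0→42.0 °C): 81.9 × 4.19 × 42.0 = 14413 J
Total: 6196 + 27764 + 14413 = 48373 J = 48.4 kJ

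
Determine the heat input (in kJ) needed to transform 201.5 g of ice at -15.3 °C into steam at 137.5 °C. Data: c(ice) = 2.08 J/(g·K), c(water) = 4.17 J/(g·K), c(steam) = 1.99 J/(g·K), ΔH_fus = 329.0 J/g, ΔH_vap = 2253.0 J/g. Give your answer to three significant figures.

q1 (heat ice -15.3→0.0 °C): 201.5 × 2.08 × 15.3 = 6413 J
q2 (melt at 0 °C): 201.5 × 329.0 = 66294 J
q3 (heat water 0.0→100.0 °C): 201.5 × 4.17 × 100.0 = 84026 J
q4 (vaporize at 100 °C): 201.5 × 2253.0 = 453980 J
q5 (heat steam 100.0→137.5 °C): 201.5 × 1.99 × 37.5 = 15037 J
Total: 6413 + 66294 + 84026 + 453980 + 15037 = 625750 J = 626 kJ

q = 626 kJ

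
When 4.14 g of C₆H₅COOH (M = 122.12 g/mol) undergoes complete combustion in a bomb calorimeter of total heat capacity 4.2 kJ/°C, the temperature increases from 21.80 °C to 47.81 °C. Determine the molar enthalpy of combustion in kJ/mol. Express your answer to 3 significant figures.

ΔT = 47.81 − 21.80 = 26.01 °C
q_cal = C_cal × ΔT = 4.2 × 26.01 = 109.242 kJ
n = 4.14 / 122.12 = 0.03390 mol
q_rxn = −q_cal = -109.242 kJ
ΔH = -109.242 / 0.03390 = -3222 kJ/mol

ΔH = -3220 kJ/mol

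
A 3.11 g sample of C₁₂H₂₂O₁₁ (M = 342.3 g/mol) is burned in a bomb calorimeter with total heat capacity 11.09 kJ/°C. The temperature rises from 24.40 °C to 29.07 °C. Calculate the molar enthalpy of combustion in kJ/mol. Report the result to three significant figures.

ΔH = -5700 kJ/mol

ΔT = 29.07 − 24.40 = 4.67 °C
q_cal = C_cal × ΔT = 11.09 × 4.67 = 51.7903 kJ
n = 3.11 / 342.3 = 0.009086 mol
q_rxn = −q_cal = -51.7903 kJ
ΔH = -51.7903 / 0.009086 = -5700 kJ/mol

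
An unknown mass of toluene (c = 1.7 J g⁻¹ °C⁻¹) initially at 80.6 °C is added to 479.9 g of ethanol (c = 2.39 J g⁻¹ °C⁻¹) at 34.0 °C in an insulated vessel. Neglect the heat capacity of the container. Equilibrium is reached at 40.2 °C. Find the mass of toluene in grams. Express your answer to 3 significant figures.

q_gained = (479.9 × 2.39) × (40.2 − 34.0) = 7111 J
q_lost = m × 1.7 × (80.6 − 40.2) = 68.68 m
m = 7111 / 68.68 = 104 g

m = 104 g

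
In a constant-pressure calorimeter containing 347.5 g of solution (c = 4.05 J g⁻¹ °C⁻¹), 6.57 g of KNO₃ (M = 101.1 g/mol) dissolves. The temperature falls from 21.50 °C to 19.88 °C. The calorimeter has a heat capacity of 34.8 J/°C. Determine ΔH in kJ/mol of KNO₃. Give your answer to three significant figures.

|ΔT| = |19.88 − 21.50| = 1.62 °C
|q_surr| = (347.5 × 4.05 + 34.8) × 1.62 = 1442.175 × 1.62 = 2336.3 J
n(KNO₃) = 6.57 / 101.1 = 0.064985 mol
Temperature fell, so q_rxn = +|q_surr| = 2.3363 kJ
ΔH = q_rxn / n = 35.95 kJ/mol

ΔH = 36.0 kJ/mol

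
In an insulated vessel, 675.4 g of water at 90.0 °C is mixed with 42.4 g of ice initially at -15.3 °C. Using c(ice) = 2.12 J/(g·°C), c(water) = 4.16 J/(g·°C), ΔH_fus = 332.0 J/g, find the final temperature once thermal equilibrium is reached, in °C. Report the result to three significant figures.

Heat to bring ice to 0 °C and melt it: q₁ = 42.4×2.12×15.3 + 42.4×332.0 = 15452 J
Heat the water can supply cooling to 0 °C: 675.4×4.16×90.0 = 252870 J > q₁, so all ice melts.
Energy balance: 675.4×4.16×(90.0 − T) = 15452 + 42.4×4.16×(T − 0)
2809.664(90.0 − T) = 15452 + 176.384 T
252870 − 15452 = 2986.048 T
T = 237418 / 2986.048 = 79.51 °C

T_f = 79.5 °C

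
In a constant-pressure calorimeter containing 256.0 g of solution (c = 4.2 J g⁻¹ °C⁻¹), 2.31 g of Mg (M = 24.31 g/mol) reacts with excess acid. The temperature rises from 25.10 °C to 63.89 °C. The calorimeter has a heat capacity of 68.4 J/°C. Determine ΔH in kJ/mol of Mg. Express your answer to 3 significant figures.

ΔH = -467 kJ/mol

|ΔT| = |63.89 − 25.10| = 38.79 °C
|q_surr| = (256.0 × 4.2 + 68.4) × 38.79 = 1143.6 × 38.79 = 44360 J
n(Mg) = 2.31 / 24.31 = 0.09502 mol
Temperature rose, so q_rxn = −|q_surr| = -44.36 kJ
ΔH = q_rxn / n = -466.8 kJ/mol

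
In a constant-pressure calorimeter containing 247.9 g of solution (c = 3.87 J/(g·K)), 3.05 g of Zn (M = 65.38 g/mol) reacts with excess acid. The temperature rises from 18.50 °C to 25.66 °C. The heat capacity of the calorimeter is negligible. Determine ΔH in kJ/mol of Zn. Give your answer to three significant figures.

ΔH = -147 kJ/mol

|ΔT| = |25.66 − 18.50| = 7.16 °C
|q_surr| = (247.9 × 3.87) × 7.16 = 959.373 × 7.16 = 6869 J
n(Zn) = 3.05 / 65.38 = 0.04665 mol
Temperature rose, so q_rxn = −|q_surr| = -6.869 kJ
ΔH = q_rxn / n = -147.2 kJ/mol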